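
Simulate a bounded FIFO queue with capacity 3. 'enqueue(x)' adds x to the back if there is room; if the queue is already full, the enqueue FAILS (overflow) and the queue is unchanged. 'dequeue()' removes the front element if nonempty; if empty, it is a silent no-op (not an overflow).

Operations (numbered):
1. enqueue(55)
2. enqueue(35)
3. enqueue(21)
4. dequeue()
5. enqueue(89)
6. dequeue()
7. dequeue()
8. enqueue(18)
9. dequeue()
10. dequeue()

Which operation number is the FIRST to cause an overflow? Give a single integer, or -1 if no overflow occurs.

Answer: -1

Derivation:
1. enqueue(55): size=1
2. enqueue(35): size=2
3. enqueue(21): size=3
4. dequeue(): size=2
5. enqueue(89): size=3
6. dequeue(): size=2
7. dequeue(): size=1
8. enqueue(18): size=2
9. dequeue(): size=1
10. dequeue(): size=0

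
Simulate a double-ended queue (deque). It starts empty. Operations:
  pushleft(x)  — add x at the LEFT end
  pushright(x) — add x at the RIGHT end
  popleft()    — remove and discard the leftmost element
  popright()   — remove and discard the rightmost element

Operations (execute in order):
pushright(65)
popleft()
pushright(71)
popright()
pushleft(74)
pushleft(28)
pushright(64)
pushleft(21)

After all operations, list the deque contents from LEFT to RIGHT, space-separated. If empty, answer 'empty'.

pushright(65): [65]
popleft(): []
pushright(71): [71]
popright(): []
pushleft(74): [74]
pushleft(28): [28, 74]
pushright(64): [28, 74, 64]
pushleft(21): [21, 28, 74, 64]

Answer: 21 28 74 64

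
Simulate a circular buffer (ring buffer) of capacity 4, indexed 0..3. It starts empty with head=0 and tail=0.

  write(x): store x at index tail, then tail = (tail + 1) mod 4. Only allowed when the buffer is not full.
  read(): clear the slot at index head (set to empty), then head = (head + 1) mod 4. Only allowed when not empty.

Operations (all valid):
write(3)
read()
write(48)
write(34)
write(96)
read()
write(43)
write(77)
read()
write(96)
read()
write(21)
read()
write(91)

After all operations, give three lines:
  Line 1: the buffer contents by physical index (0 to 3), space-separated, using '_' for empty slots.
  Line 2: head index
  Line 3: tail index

Answer: 91 77 96 21
1
1

Derivation:
write(3): buf=[3 _ _ _], head=0, tail=1, size=1
read(): buf=[_ _ _ _], head=1, tail=1, size=0
write(48): buf=[_ 48 _ _], head=1, tail=2, size=1
write(34): buf=[_ 48 34 _], head=1, tail=3, size=2
write(96): buf=[_ 48 34 96], head=1, tail=0, size=3
read(): buf=[_ _ 34 96], head=2, tail=0, size=2
write(43): buf=[43 _ 34 96], head=2, tail=1, size=3
write(77): buf=[43 77 34 96], head=2, tail=2, size=4
read(): buf=[43 77 _ 96], head=3, tail=2, size=3
write(96): buf=[43 77 96 96], head=3, tail=3, size=4
read(): buf=[43 77 96 _], head=0, tail=3, size=3
write(21): buf=[43 77 96 21], head=0, tail=0, size=4
read(): buf=[_ 77 96 21], head=1, tail=0, size=3
write(91): buf=[91 77 96 21], head=1, tail=1, size=4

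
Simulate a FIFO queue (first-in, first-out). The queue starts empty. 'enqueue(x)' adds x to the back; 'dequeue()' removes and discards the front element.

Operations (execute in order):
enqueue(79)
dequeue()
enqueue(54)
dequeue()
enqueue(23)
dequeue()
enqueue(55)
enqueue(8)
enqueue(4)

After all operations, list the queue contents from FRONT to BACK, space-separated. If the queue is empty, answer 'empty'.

enqueue(79): [79]
dequeue(): []
enqueue(54): [54]
dequeue(): []
enqueue(23): [23]
dequeue(): []
enqueue(55): [55]
enqueue(8): [55, 8]
enqueue(4): [55, 8, 4]

Answer: 55 8 4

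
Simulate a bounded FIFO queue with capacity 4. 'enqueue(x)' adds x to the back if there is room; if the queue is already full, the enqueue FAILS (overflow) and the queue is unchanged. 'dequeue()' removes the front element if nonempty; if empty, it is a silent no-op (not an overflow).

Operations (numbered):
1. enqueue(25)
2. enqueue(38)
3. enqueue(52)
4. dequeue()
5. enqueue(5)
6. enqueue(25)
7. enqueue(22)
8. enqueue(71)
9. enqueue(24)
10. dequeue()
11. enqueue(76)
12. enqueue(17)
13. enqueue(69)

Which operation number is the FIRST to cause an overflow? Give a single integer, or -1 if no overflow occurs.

1. enqueue(25): size=1
2. enqueue(38): size=2
3. enqueue(52): size=3
4. dequeue(): size=2
5. enqueue(5): size=3
6. enqueue(25): size=4
7. enqueue(22): size=4=cap → OVERFLOW (fail)
8. enqueue(71): size=4=cap → OVERFLOW (fail)
9. enqueue(24): size=4=cap → OVERFLOW (fail)
10. dequeue(): size=3
11. enqueue(76): size=4
12. enqueue(17): size=4=cap → OVERFLOW (fail)
13. enqueue(69): size=4=cap → OVERFLOW (fail)

Answer: 7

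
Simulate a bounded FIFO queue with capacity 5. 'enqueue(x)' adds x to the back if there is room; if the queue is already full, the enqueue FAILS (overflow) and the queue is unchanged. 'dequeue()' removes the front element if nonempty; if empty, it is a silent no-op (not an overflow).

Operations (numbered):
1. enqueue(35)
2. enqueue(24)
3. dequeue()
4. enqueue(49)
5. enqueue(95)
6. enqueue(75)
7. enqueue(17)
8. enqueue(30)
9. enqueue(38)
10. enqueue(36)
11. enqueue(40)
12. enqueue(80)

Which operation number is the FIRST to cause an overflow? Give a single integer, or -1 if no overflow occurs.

1. enqueue(35): size=1
2. enqueue(24): size=2
3. dequeue(): size=1
4. enqueue(49): size=2
5. enqueue(95): size=3
6. enqueue(75): size=4
7. enqueue(17): size=5
8. enqueue(30): size=5=cap → OVERFLOW (fail)
9. enqueue(38): size=5=cap → OVERFLOW (fail)
10. enqueue(36): size=5=cap → OVERFLOW (fail)
11. enqueue(40): size=5=cap → OVERFLOW (fail)
12. enqueue(80): size=5=cap → OVERFLOW (fail)

Answer: 8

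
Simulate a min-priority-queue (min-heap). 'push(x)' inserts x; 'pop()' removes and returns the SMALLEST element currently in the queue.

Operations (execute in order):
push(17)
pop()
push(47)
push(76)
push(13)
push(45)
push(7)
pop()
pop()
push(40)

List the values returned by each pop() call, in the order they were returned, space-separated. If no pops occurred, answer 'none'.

Answer: 17 7 13

Derivation:
push(17): heap contents = [17]
pop() → 17: heap contents = []
push(47): heap contents = [47]
push(76): heap contents = [47, 76]
push(13): heap contents = [13, 47, 76]
push(45): heap contents = [13, 45, 47, 76]
push(7): heap contents = [7, 13, 45, 47, 76]
pop() → 7: heap contents = [13, 45, 47, 76]
pop() → 13: heap contents = [45, 47, 76]
push(40): heap contents = [40, 45, 47, 76]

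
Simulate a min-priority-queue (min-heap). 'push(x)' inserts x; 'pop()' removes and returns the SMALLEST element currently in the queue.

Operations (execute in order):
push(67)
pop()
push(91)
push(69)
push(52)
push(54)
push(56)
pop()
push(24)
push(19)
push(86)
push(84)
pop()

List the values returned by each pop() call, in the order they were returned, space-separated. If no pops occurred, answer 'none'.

Answer: 67 52 19

Derivation:
push(67): heap contents = [67]
pop() → 67: heap contents = []
push(91): heap contents = [91]
push(69): heap contents = [69, 91]
push(52): heap contents = [52, 69, 91]
push(54): heap contents = [52, 54, 69, 91]
push(56): heap contents = [52, 54, 56, 69, 91]
pop() → 52: heap contents = [54, 56, 69, 91]
push(24): heap contents = [24, 54, 56, 69, 91]
push(19): heap contents = [19, 24, 54, 56, 69, 91]
push(86): heap contents = [19, 24, 54, 56, 69, 86, 91]
push(84): heap contents = [19, 24, 54, 56, 69, 84, 86, 91]
pop() → 19: heap contents = [24, 54, 56, 69, 84, 86, 91]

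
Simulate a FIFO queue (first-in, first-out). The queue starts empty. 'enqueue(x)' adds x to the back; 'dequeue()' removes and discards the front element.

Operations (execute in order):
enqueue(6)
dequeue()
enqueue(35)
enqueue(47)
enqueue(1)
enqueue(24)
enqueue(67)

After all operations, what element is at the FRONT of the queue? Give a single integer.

Answer: 35

Derivation:
enqueue(6): queue = [6]
dequeue(): queue = []
enqueue(35): queue = [35]
enqueue(47): queue = [35, 47]
enqueue(1): queue = [35, 47, 1]
enqueue(24): queue = [35, 47, 1, 24]
enqueue(67): queue = [35, 47, 1, 24, 67]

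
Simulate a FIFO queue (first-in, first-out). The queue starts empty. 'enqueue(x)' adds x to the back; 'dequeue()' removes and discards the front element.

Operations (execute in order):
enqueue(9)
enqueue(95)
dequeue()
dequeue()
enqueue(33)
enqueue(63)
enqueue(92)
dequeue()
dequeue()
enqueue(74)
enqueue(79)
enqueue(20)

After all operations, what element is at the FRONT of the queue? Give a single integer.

enqueue(9): queue = [9]
enqueue(95): queue = [9, 95]
dequeue(): queue = [95]
dequeue(): queue = []
enqueue(33): queue = [33]
enqueue(63): queue = [33, 63]
enqueue(92): queue = [33, 63, 92]
dequeue(): queue = [63, 92]
dequeue(): queue = [92]
enqueue(74): queue = [92, 74]
enqueue(79): queue = [92, 74, 79]
enqueue(20): queue = [92, 74, 79, 20]

Answer: 92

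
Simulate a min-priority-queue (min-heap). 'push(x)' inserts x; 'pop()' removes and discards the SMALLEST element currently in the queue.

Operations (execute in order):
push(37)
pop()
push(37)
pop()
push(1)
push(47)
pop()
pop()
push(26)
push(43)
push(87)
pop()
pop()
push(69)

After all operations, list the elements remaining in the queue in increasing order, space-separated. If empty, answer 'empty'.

push(37): heap contents = [37]
pop() → 37: heap contents = []
push(37): heap contents = [37]
pop() → 37: heap contents = []
push(1): heap contents = [1]
push(47): heap contents = [1, 47]
pop() → 1: heap contents = [47]
pop() → 47: heap contents = []
push(26): heap contents = [26]
push(43): heap contents = [26, 43]
push(87): heap contents = [26, 43, 87]
pop() → 26: heap contents = [43, 87]
pop() → 43: heap contents = [87]
push(69): heap contents = [69, 87]

Answer: 69 87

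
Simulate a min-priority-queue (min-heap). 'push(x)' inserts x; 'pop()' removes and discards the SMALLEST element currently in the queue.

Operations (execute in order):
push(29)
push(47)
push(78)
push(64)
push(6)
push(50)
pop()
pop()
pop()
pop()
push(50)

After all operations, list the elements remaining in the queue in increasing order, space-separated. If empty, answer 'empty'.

push(29): heap contents = [29]
push(47): heap contents = [29, 47]
push(78): heap contents = [29, 47, 78]
push(64): heap contents = [29, 47, 64, 78]
push(6): heap contents = [6, 29, 47, 64, 78]
push(50): heap contents = [6, 29, 47, 50, 64, 78]
pop() → 6: heap contents = [29, 47, 50, 64, 78]
pop() → 29: heap contents = [47, 50, 64, 78]
pop() → 47: heap contents = [50, 64, 78]
pop() → 50: heap contents = [64, 78]
push(50): heap contents = [50, 64, 78]

Answer: 50 64 78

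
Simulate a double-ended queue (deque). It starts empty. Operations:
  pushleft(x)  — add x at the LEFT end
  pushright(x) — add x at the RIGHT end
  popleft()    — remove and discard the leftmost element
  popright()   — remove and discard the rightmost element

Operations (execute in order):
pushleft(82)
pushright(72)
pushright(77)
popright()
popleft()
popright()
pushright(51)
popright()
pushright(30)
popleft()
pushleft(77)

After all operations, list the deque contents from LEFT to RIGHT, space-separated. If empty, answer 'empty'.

Answer: 77

Derivation:
pushleft(82): [82]
pushright(72): [82, 72]
pushright(77): [82, 72, 77]
popright(): [82, 72]
popleft(): [72]
popright(): []
pushright(51): [51]
popright(): []
pushright(30): [30]
popleft(): []
pushleft(77): [77]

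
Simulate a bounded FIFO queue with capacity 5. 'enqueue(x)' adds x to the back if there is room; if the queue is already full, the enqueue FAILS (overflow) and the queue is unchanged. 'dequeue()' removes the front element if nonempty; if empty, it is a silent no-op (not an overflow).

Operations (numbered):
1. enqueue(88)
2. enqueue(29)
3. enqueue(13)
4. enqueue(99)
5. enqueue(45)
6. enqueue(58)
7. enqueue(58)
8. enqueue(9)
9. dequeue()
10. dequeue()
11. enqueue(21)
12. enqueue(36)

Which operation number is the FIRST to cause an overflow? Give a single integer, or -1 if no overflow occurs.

Answer: 6

Derivation:
1. enqueue(88): size=1
2. enqueue(29): size=2
3. enqueue(13): size=3
4. enqueue(99): size=4
5. enqueue(45): size=5
6. enqueue(58): size=5=cap → OVERFLOW (fail)
7. enqueue(58): size=5=cap → OVERFLOW (fail)
8. enqueue(9): size=5=cap → OVERFLOW (fail)
9. dequeue(): size=4
10. dequeue(): size=3
11. enqueue(21): size=4
12. enqueue(36): size=5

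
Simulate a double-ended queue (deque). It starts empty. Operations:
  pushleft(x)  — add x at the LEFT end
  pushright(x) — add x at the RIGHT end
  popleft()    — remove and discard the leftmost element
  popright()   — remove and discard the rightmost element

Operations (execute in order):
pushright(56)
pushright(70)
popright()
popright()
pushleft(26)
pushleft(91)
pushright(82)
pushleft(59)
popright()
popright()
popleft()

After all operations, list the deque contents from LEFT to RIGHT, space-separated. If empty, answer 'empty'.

pushright(56): [56]
pushright(70): [56, 70]
popright(): [56]
popright(): []
pushleft(26): [26]
pushleft(91): [91, 26]
pushright(82): [91, 26, 82]
pushleft(59): [59, 91, 26, 82]
popright(): [59, 91, 26]
popright(): [59, 91]
popleft(): [91]

Answer: 91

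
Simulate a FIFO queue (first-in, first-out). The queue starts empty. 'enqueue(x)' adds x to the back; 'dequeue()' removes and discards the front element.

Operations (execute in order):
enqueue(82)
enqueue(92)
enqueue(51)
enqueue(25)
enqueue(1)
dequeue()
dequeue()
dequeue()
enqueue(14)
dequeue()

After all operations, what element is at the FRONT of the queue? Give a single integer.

Answer: 1

Derivation:
enqueue(82): queue = [82]
enqueue(92): queue = [82, 92]
enqueue(51): queue = [82, 92, 51]
enqueue(25): queue = [82, 92, 51, 25]
enqueue(1): queue = [82, 92, 51, 25, 1]
dequeue(): queue = [92, 51, 25, 1]
dequeue(): queue = [51, 25, 1]
dequeue(): queue = [25, 1]
enqueue(14): queue = [25, 1, 14]
dequeue(): queue = [1, 14]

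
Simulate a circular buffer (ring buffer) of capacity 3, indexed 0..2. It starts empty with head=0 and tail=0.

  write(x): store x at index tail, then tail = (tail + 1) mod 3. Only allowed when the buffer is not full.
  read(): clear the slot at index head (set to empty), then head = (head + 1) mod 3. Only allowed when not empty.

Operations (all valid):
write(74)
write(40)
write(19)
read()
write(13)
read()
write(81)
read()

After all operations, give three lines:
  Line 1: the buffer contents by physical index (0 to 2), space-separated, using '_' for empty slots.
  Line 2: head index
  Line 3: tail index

Answer: 13 81 _
0
2

Derivation:
write(74): buf=[74 _ _], head=0, tail=1, size=1
write(40): buf=[74 40 _], head=0, tail=2, size=2
write(19): buf=[74 40 19], head=0, tail=0, size=3
read(): buf=[_ 40 19], head=1, tail=0, size=2
write(13): buf=[13 40 19], head=1, tail=1, size=3
read(): buf=[13 _ 19], head=2, tail=1, size=2
write(81): buf=[13 81 19], head=2, tail=2, size=3
read(): buf=[13 81 _], head=0, tail=2, size=2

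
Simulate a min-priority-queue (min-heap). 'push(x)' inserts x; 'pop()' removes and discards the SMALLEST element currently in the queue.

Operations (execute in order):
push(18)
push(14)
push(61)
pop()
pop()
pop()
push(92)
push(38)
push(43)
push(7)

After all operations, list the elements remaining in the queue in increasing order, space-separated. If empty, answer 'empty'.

push(18): heap contents = [18]
push(14): heap contents = [14, 18]
push(61): heap contents = [14, 18, 61]
pop() → 14: heap contents = [18, 61]
pop() → 18: heap contents = [61]
pop() → 61: heap contents = []
push(92): heap contents = [92]
push(38): heap contents = [38, 92]
push(43): heap contents = [38, 43, 92]
push(7): heap contents = [7, 38, 43, 92]

Answer: 7 38 43 92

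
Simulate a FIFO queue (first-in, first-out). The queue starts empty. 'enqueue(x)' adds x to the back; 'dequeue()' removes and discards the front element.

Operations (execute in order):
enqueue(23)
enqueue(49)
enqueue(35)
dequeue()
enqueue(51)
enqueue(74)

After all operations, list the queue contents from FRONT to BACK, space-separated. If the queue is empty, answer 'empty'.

enqueue(23): [23]
enqueue(49): [23, 49]
enqueue(35): [23, 49, 35]
dequeue(): [49, 35]
enqueue(51): [49, 35, 51]
enqueue(74): [49, 35, 51, 74]

Answer: 49 35 51 74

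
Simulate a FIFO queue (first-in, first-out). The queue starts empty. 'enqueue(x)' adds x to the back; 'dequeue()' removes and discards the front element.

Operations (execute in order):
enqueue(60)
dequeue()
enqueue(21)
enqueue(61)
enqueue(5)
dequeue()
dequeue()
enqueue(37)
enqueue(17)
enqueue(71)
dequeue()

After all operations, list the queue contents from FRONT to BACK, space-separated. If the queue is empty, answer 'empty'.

enqueue(60): [60]
dequeue(): []
enqueue(21): [21]
enqueue(61): [21, 61]
enqueue(5): [21, 61, 5]
dequeue(): [61, 5]
dequeue(): [5]
enqueue(37): [5, 37]
enqueue(17): [5, 37, 17]
enqueue(71): [5, 37, 17, 71]
dequeue(): [37, 17, 71]

Answer: 37 17 71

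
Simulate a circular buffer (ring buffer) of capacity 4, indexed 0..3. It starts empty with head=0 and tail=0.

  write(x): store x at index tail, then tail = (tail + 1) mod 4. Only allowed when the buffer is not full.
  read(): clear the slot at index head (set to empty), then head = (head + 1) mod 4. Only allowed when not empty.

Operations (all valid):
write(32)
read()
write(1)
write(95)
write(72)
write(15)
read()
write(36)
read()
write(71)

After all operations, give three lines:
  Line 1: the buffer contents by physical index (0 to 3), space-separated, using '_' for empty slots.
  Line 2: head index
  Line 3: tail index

Answer: 15 36 71 72
3
3

Derivation:
write(32): buf=[32 _ _ _], head=0, tail=1, size=1
read(): buf=[_ _ _ _], head=1, tail=1, size=0
write(1): buf=[_ 1 _ _], head=1, tail=2, size=1
write(95): buf=[_ 1 95 _], head=1, tail=3, size=2
write(72): buf=[_ 1 95 72], head=1, tail=0, size=3
write(15): buf=[15 1 95 72], head=1, tail=1, size=4
read(): buf=[15 _ 95 72], head=2, tail=1, size=3
write(36): buf=[15 36 95 72], head=2, tail=2, size=4
read(): buf=[15 36 _ 72], head=3, tail=2, size=3
write(71): buf=[15 36 71 72], head=3, tail=3, size=4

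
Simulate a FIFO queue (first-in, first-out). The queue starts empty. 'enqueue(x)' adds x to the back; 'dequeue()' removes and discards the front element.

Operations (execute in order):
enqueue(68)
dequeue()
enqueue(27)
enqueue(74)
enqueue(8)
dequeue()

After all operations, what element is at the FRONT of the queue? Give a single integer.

Answer: 74

Derivation:
enqueue(68): queue = [68]
dequeue(): queue = []
enqueue(27): queue = [27]
enqueue(74): queue = [27, 74]
enqueue(8): queue = [27, 74, 8]
dequeue(): queue = [74, 8]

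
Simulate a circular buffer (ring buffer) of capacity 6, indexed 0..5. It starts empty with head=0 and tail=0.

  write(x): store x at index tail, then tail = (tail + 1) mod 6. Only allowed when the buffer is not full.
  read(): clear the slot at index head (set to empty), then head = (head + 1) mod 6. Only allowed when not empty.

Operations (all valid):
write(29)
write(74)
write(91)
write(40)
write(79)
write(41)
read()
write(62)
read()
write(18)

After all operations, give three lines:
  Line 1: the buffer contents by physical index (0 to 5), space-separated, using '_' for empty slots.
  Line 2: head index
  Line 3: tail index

write(29): buf=[29 _ _ _ _ _], head=0, tail=1, size=1
write(74): buf=[29 74 _ _ _ _], head=0, tail=2, size=2
write(91): buf=[29 74 91 _ _ _], head=0, tail=3, size=3
write(40): buf=[29 74 91 40 _ _], head=0, tail=4, size=4
write(79): buf=[29 74 91 40 79 _], head=0, tail=5, size=5
write(41): buf=[29 74 91 40 79 41], head=0, tail=0, size=6
read(): buf=[_ 74 91 40 79 41], head=1, tail=0, size=5
write(62): buf=[62 74 91 40 79 41], head=1, tail=1, size=6
read(): buf=[62 _ 91 40 79 41], head=2, tail=1, size=5
write(18): buf=[62 18 91 40 79 41], head=2, tail=2, size=6

Answer: 62 18 91 40 79 41
2
2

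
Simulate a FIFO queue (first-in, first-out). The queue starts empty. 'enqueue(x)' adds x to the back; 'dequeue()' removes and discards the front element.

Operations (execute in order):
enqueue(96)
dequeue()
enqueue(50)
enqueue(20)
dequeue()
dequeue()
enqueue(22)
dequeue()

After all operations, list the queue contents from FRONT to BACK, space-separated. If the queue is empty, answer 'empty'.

enqueue(96): [96]
dequeue(): []
enqueue(50): [50]
enqueue(20): [50, 20]
dequeue(): [20]
dequeue(): []
enqueue(22): [22]
dequeue(): []

Answer: empty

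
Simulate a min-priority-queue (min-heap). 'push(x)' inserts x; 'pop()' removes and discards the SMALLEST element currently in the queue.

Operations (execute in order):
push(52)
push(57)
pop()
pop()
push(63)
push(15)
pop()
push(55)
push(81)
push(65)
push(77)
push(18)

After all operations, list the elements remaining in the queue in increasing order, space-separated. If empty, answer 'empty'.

Answer: 18 55 63 65 77 81

Derivation:
push(52): heap contents = [52]
push(57): heap contents = [52, 57]
pop() → 52: heap contents = [57]
pop() → 57: heap contents = []
push(63): heap contents = [63]
push(15): heap contents = [15, 63]
pop() → 15: heap contents = [63]
push(55): heap contents = [55, 63]
push(81): heap contents = [55, 63, 81]
push(65): heap contents = [55, 63, 65, 81]
push(77): heap contents = [55, 63, 65, 77, 81]
push(18): heap contents = [18, 55, 63, 65, 77, 81]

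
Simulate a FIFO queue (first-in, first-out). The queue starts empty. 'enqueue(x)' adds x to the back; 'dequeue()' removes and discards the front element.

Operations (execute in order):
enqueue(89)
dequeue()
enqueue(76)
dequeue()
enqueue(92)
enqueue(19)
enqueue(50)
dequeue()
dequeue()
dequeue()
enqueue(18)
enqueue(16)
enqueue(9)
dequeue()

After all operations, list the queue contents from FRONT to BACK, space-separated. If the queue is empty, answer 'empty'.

Answer: 16 9

Derivation:
enqueue(89): [89]
dequeue(): []
enqueue(76): [76]
dequeue(): []
enqueue(92): [92]
enqueue(19): [92, 19]
enqueue(50): [92, 19, 50]
dequeue(): [19, 50]
dequeue(): [50]
dequeue(): []
enqueue(18): [18]
enqueue(16): [18, 16]
enqueue(9): [18, 16, 9]
dequeue(): [16, 9]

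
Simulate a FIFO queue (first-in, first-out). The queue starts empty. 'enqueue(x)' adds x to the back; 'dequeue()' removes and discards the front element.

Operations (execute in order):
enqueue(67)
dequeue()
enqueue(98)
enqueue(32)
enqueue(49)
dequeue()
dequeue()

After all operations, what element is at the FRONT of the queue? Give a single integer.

enqueue(67): queue = [67]
dequeue(): queue = []
enqueue(98): queue = [98]
enqueue(32): queue = [98, 32]
enqueue(49): queue = [98, 32, 49]
dequeue(): queue = [32, 49]
dequeue(): queue = [49]

Answer: 49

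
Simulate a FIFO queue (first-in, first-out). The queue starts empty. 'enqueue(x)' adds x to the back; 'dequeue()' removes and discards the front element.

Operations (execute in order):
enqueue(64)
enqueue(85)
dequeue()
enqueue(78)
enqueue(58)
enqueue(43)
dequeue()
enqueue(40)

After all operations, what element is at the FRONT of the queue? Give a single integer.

Answer: 78

Derivation:
enqueue(64): queue = [64]
enqueue(85): queue = [64, 85]
dequeue(): queue = [85]
enqueue(78): queue = [85, 78]
enqueue(58): queue = [85, 78, 58]
enqueue(43): queue = [85, 78, 58, 43]
dequeue(): queue = [78, 58, 43]
enqueue(40): queue = [78, 58, 43, 40]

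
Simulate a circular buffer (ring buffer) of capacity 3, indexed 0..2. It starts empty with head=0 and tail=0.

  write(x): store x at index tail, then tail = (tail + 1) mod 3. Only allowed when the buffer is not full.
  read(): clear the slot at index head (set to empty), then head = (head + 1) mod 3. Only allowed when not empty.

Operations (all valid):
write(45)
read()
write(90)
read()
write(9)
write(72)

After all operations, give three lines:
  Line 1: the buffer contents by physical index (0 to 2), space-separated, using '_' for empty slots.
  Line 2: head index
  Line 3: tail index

Answer: 72 _ 9
2
1

Derivation:
write(45): buf=[45 _ _], head=0, tail=1, size=1
read(): buf=[_ _ _], head=1, tail=1, size=0
write(90): buf=[_ 90 _], head=1, tail=2, size=1
read(): buf=[_ _ _], head=2, tail=2, size=0
write(9): buf=[_ _ 9], head=2, tail=0, size=1
write(72): buf=[72 _ 9], head=2, tail=1, size=2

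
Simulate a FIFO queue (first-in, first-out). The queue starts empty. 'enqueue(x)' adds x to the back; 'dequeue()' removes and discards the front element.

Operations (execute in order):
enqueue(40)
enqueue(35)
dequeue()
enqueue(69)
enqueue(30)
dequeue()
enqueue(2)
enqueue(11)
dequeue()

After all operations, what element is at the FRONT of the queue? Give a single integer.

Answer: 30

Derivation:
enqueue(40): queue = [40]
enqueue(35): queue = [40, 35]
dequeue(): queue = [35]
enqueue(69): queue = [35, 69]
enqueue(30): queue = [35, 69, 30]
dequeue(): queue = [69, 30]
enqueue(2): queue = [69, 30, 2]
enqueue(11): queue = [69, 30, 2, 11]
dequeue(): queue = [30, 2, 11]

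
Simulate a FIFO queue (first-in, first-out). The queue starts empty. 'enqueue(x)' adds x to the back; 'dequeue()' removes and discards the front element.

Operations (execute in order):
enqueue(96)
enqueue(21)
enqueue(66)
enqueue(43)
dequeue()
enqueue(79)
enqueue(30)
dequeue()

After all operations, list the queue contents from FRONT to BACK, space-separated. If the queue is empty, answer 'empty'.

Answer: 66 43 79 30

Derivation:
enqueue(96): [96]
enqueue(21): [96, 21]
enqueue(66): [96, 21, 66]
enqueue(43): [96, 21, 66, 43]
dequeue(): [21, 66, 43]
enqueue(79): [21, 66, 43, 79]
enqueue(30): [21, 66, 43, 79, 30]
dequeue(): [66, 43, 79, 30]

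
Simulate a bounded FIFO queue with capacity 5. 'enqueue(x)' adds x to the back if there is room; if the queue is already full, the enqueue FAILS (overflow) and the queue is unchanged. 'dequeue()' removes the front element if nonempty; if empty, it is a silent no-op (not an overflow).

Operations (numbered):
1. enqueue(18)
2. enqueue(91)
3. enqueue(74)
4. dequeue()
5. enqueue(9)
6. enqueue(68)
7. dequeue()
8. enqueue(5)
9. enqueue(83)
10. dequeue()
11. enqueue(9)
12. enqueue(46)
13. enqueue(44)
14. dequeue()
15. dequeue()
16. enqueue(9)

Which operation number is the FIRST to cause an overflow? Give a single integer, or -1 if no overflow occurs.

1. enqueue(18): size=1
2. enqueue(91): size=2
3. enqueue(74): size=3
4. dequeue(): size=2
5. enqueue(9): size=3
6. enqueue(68): size=4
7. dequeue(): size=3
8. enqueue(5): size=4
9. enqueue(83): size=5
10. dequeue(): size=4
11. enqueue(9): size=5
12. enqueue(46): size=5=cap → OVERFLOW (fail)
13. enqueue(44): size=5=cap → OVERFLOW (fail)
14. dequeue(): size=4
15. dequeue(): size=3
16. enqueue(9): size=4

Answer: 12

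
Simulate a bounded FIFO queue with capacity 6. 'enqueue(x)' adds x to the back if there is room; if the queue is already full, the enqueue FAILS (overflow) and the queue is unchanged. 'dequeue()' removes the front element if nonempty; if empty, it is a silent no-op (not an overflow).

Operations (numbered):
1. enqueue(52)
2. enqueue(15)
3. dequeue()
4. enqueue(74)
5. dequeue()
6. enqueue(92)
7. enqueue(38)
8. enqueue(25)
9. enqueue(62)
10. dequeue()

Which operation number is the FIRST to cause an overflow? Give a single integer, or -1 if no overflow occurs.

Answer: -1

Derivation:
1. enqueue(52): size=1
2. enqueue(15): size=2
3. dequeue(): size=1
4. enqueue(74): size=2
5. dequeue(): size=1
6. enqueue(92): size=2
7. enqueue(38): size=3
8. enqueue(25): size=4
9. enqueue(62): size=5
10. dequeue(): size=4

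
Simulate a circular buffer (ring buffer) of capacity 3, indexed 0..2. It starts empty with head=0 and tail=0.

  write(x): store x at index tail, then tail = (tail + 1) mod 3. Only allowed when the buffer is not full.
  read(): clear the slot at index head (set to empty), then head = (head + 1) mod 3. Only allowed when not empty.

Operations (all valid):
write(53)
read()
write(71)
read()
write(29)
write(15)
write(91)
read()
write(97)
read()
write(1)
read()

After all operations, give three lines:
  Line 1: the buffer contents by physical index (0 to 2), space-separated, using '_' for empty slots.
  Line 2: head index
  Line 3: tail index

write(53): buf=[53 _ _], head=0, tail=1, size=1
read(): buf=[_ _ _], head=1, tail=1, size=0
write(71): buf=[_ 71 _], head=1, tail=2, size=1
read(): buf=[_ _ _], head=2, tail=2, size=0
write(29): buf=[_ _ 29], head=2, tail=0, size=1
write(15): buf=[15 _ 29], head=2, tail=1, size=2
write(91): buf=[15 91 29], head=2, tail=2, size=3
read(): buf=[15 91 _], head=0, tail=2, size=2
write(97): buf=[15 91 97], head=0, tail=0, size=3
read(): buf=[_ 91 97], head=1, tail=0, size=2
write(1): buf=[1 91 97], head=1, tail=1, size=3
read(): buf=[1 _ 97], head=2, tail=1, size=2

Answer: 1 _ 97
2
1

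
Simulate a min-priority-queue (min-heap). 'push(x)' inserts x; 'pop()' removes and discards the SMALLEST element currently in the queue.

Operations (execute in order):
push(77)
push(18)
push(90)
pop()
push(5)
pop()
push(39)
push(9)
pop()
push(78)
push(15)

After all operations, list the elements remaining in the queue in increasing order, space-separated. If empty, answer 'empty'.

Answer: 15 39 77 78 90

Derivation:
push(77): heap contents = [77]
push(18): heap contents = [18, 77]
push(90): heap contents = [18, 77, 90]
pop() → 18: heap contents = [77, 90]
push(5): heap contents = [5, 77, 90]
pop() → 5: heap contents = [77, 90]
push(39): heap contents = [39, 77, 90]
push(9): heap contents = [9, 39, 77, 90]
pop() → 9: heap contents = [39, 77, 90]
push(78): heap contents = [39, 77, 78, 90]
push(15): heap contents = [15, 39, 77, 78, 90]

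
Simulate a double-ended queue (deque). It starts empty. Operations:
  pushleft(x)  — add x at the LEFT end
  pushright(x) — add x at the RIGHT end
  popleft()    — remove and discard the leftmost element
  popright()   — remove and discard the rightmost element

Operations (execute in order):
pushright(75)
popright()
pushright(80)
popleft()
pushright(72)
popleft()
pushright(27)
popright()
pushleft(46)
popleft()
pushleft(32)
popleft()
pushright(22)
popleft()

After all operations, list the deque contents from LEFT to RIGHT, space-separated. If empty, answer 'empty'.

pushright(75): [75]
popright(): []
pushright(80): [80]
popleft(): []
pushright(72): [72]
popleft(): []
pushright(27): [27]
popright(): []
pushleft(46): [46]
popleft(): []
pushleft(32): [32]
popleft(): []
pushright(22): [22]
popleft(): []

Answer: empty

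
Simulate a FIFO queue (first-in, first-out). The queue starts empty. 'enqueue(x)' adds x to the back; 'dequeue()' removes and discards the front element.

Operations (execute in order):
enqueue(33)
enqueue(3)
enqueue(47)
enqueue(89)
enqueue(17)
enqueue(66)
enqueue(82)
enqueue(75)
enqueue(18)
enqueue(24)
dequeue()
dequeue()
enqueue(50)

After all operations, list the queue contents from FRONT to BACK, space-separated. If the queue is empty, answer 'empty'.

Answer: 47 89 17 66 82 75 18 24 50

Derivation:
enqueue(33): [33]
enqueue(3): [33, 3]
enqueue(47): [33, 3, 47]
enqueue(89): [33, 3, 47, 89]
enqueue(17): [33, 3, 47, 89, 17]
enqueue(66): [33, 3, 47, 89, 17, 66]
enqueue(82): [33, 3, 47, 89, 17, 66, 82]
enqueue(75): [33, 3, 47, 89, 17, 66, 82, 75]
enqueue(18): [33, 3, 47, 89, 17, 66, 82, 75, 18]
enqueue(24): [33, 3, 47, 89, 17, 66, 82, 75, 18, 24]
dequeue(): [3, 47, 89, 17, 66, 82, 75, 18, 24]
dequeue(): [47, 89, 17, 66, 82, 75, 18, 24]
enqueue(50): [47, 89, 17, 66, 82, 75, 18, 24, 50]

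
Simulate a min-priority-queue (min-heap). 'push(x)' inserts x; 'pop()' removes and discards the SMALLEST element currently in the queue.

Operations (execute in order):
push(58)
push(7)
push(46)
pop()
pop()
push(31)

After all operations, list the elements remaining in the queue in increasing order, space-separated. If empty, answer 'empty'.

push(58): heap contents = [58]
push(7): heap contents = [7, 58]
push(46): heap contents = [7, 46, 58]
pop() → 7: heap contents = [46, 58]
pop() → 46: heap contents = [58]
push(31): heap contents = [31, 58]

Answer: 31 58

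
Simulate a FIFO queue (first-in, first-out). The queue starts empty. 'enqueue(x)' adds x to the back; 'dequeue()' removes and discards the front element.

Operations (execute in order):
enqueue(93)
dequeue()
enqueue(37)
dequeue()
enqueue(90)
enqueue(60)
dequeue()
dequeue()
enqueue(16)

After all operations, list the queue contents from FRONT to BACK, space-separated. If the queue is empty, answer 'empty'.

enqueue(93): [93]
dequeue(): []
enqueue(37): [37]
dequeue(): []
enqueue(90): [90]
enqueue(60): [90, 60]
dequeue(): [60]
dequeue(): []
enqueue(16): [16]

Answer: 16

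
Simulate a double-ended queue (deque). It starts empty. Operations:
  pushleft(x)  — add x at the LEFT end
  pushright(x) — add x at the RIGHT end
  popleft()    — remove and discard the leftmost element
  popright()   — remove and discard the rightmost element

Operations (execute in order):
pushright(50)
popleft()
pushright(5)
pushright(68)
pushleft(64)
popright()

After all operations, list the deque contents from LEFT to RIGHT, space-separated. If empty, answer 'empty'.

pushright(50): [50]
popleft(): []
pushright(5): [5]
pushright(68): [5, 68]
pushleft(64): [64, 5, 68]
popright(): [64, 5]

Answer: 64 5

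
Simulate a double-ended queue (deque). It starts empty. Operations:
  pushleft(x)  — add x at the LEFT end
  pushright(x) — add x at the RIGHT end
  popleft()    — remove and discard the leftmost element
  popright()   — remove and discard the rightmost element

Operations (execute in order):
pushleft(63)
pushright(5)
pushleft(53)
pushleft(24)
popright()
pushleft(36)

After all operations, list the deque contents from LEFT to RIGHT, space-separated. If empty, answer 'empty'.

Answer: 36 24 53 63

Derivation:
pushleft(63): [63]
pushright(5): [63, 5]
pushleft(53): [53, 63, 5]
pushleft(24): [24, 53, 63, 5]
popright(): [24, 53, 63]
pushleft(36): [36, 24, 53, 63]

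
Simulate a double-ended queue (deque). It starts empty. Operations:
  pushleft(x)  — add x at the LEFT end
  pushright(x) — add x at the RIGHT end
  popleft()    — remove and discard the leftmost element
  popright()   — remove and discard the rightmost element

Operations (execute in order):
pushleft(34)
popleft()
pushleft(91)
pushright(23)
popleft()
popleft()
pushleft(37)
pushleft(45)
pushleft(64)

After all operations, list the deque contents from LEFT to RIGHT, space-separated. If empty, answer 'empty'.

Answer: 64 45 37

Derivation:
pushleft(34): [34]
popleft(): []
pushleft(91): [91]
pushright(23): [91, 23]
popleft(): [23]
popleft(): []
pushleft(37): [37]
pushleft(45): [45, 37]
pushleft(64): [64, 45, 37]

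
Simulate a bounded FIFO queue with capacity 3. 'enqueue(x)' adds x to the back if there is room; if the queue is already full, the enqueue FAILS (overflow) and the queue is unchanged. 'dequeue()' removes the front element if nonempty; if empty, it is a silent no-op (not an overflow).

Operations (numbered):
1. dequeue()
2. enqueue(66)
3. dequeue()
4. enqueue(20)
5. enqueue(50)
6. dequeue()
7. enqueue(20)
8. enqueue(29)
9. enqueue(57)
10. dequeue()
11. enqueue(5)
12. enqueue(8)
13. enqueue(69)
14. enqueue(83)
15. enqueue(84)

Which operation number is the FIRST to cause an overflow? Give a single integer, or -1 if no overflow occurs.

Answer: 9

Derivation:
1. dequeue(): empty, no-op, size=0
2. enqueue(66): size=1
3. dequeue(): size=0
4. enqueue(20): size=1
5. enqueue(50): size=2
6. dequeue(): size=1
7. enqueue(20): size=2
8. enqueue(29): size=3
9. enqueue(57): size=3=cap → OVERFLOW (fail)
10. dequeue(): size=2
11. enqueue(5): size=3
12. enqueue(8): size=3=cap → OVERFLOW (fail)
13. enqueue(69): size=3=cap → OVERFLOW (fail)
14. enqueue(83): size=3=cap → OVERFLOW (fail)
15. enqueue(84): size=3=cap → OVERFLOW (fail)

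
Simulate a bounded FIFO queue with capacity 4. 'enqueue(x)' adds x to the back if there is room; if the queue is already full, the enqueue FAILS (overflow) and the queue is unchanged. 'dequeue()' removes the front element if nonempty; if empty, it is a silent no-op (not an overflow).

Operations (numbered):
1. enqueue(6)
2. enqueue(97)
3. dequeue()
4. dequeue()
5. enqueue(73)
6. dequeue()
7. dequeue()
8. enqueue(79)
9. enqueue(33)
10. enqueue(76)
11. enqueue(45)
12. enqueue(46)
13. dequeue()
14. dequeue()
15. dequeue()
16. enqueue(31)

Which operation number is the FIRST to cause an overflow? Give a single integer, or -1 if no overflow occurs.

Answer: 12

Derivation:
1. enqueue(6): size=1
2. enqueue(97): size=2
3. dequeue(): size=1
4. dequeue(): size=0
5. enqueue(73): size=1
6. dequeue(): size=0
7. dequeue(): empty, no-op, size=0
8. enqueue(79): size=1
9. enqueue(33): size=2
10. enqueue(76): size=3
11. enqueue(45): size=4
12. enqueue(46): size=4=cap → OVERFLOW (fail)
13. dequeue(): size=3
14. dequeue(): size=2
15. dequeue(): size=1
16. enqueue(31): size=2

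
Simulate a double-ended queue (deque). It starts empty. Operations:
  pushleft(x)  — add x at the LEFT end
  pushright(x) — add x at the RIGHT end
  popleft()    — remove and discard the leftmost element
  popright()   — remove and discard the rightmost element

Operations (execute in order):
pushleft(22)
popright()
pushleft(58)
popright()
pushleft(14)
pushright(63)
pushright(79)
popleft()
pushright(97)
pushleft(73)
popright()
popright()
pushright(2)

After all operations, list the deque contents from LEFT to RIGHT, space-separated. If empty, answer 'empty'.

pushleft(22): [22]
popright(): []
pushleft(58): [58]
popright(): []
pushleft(14): [14]
pushright(63): [14, 63]
pushright(79): [14, 63, 79]
popleft(): [63, 79]
pushright(97): [63, 79, 97]
pushleft(73): [73, 63, 79, 97]
popright(): [73, 63, 79]
popright(): [73, 63]
pushright(2): [73, 63, 2]

Answer: 73 63 2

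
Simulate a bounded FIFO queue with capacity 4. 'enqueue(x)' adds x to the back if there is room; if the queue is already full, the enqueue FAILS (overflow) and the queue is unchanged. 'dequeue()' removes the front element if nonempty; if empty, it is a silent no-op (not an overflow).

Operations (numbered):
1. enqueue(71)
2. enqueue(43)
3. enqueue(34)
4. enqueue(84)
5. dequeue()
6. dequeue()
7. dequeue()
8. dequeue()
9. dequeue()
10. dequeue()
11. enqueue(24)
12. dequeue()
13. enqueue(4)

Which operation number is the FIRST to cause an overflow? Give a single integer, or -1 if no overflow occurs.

Answer: -1

Derivation:
1. enqueue(71): size=1
2. enqueue(43): size=2
3. enqueue(34): size=3
4. enqueue(84): size=4
5. dequeue(): size=3
6. dequeue(): size=2
7. dequeue(): size=1
8. dequeue(): size=0
9. dequeue(): empty, no-op, size=0
10. dequeue(): empty, no-op, size=0
11. enqueue(24): size=1
12. dequeue(): size=0
13. enqueue(4): size=1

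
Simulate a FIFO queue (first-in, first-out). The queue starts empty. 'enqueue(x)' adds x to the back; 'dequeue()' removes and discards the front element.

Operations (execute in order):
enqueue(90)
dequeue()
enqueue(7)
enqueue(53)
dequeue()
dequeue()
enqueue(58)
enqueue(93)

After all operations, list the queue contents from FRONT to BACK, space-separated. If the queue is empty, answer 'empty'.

enqueue(90): [90]
dequeue(): []
enqueue(7): [7]
enqueue(53): [7, 53]
dequeue(): [53]
dequeue(): []
enqueue(58): [58]
enqueue(93): [58, 93]

Answer: 58 93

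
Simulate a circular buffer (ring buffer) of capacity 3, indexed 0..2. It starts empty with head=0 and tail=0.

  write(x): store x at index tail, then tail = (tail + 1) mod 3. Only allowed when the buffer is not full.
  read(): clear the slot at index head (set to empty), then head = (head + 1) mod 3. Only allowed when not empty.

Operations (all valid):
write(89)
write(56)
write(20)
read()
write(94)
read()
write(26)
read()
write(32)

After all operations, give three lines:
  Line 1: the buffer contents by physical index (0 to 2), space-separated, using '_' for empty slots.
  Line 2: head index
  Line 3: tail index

write(89): buf=[89 _ _], head=0, tail=1, size=1
write(56): buf=[89 56 _], head=0, tail=2, size=2
write(20): buf=[89 56 20], head=0, tail=0, size=3
read(): buf=[_ 56 20], head=1, tail=0, size=2
write(94): buf=[94 56 20], head=1, tail=1, size=3
read(): buf=[94 _ 20], head=2, tail=1, size=2
write(26): buf=[94 26 20], head=2, tail=2, size=3
read(): buf=[94 26 _], head=0, tail=2, size=2
write(32): buf=[94 26 32], head=0, tail=0, size=3

Answer: 94 26 32
0
0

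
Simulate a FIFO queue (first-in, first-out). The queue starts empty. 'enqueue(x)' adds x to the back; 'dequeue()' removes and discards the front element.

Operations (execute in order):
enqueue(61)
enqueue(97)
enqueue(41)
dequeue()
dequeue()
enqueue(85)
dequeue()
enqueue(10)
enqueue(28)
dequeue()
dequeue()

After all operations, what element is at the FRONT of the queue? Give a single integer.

Answer: 28

Derivation:
enqueue(61): queue = [61]
enqueue(97): queue = [61, 97]
enqueue(41): queue = [61, 97, 41]
dequeue(): queue = [97, 41]
dequeue(): queue = [41]
enqueue(85): queue = [41, 85]
dequeue(): queue = [85]
enqueue(10): queue = [85, 10]
enqueue(28): queue = [85, 10, 28]
dequeue(): queue = [10, 28]
dequeue(): queue = [28]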